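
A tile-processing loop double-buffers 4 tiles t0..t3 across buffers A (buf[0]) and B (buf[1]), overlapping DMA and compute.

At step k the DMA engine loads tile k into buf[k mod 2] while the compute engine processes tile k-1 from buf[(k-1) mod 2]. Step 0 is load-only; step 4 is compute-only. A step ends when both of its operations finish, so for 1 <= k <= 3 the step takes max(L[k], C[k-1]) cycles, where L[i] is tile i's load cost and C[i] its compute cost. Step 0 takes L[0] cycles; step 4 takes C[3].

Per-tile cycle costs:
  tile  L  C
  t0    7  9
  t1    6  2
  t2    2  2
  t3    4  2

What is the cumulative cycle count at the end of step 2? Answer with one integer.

end_cycle[2] = 18

  0. 7=7c; end=7; A:t0 B:-
  1. max(6,9)=9c; end=16; A:t0 B:t1
  2. max(2,2)=2c; end=18; A:t2 B:t1
  3. max(4,2)=4c; end=22; A:t2 B:t3
  4. 2=2c; end=24; A:t2 B:t3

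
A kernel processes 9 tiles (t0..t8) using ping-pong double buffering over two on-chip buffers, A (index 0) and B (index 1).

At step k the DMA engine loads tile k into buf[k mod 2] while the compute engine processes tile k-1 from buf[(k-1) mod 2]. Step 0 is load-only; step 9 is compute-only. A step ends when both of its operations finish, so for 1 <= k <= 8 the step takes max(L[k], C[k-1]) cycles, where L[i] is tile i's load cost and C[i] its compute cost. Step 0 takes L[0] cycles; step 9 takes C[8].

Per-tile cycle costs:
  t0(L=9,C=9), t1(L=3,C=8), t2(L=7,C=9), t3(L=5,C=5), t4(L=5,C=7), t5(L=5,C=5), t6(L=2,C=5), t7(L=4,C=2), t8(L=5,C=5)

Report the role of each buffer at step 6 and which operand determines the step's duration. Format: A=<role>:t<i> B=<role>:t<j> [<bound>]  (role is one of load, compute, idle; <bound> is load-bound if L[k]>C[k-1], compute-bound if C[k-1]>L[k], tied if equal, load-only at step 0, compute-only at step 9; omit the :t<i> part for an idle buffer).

step 0: L[0]=9 → dur=9, Σ=9 | A=load:t0 B=idle [load-only]
step 1: L[1]=3 C[0]=9 → dur=9, Σ=18 | A=compute:t0 B=load:t1 [compute-bound]
step 2: L[2]=7 C[1]=8 → dur=8, Σ=26 | A=load:t2 B=compute:t1 [compute-bound]
step 3: L[3]=5 C[2]=9 → dur=9, Σ=35 | A=compute:t2 B=load:t3 [compute-bound]
step 4: L[4]=5 C[3]=5 → dur=5, Σ=40 | A=load:t4 B=compute:t3 [tied]
step 5: L[5]=5 C[4]=7 → dur=7, Σ=47 | A=compute:t4 B=load:t5 [compute-bound]
step 6: L[6]=2 C[5]=5 → dur=5, Σ=52 | A=load:t6 B=compute:t5 [compute-bound]
step 7: L[7]=4 C[6]=5 → dur=5, Σ=57 | A=compute:t6 B=load:t7 [compute-bound]
step 8: L[8]=5 C[7]=2 → dur=5, Σ=62 | A=load:t8 B=compute:t7 [load-bound]
step 9: C[8]=5 → dur=5, Σ=67 | A=compute:t8 B=idle [compute-only]

step 6: A=load:t6 B=compute:t5 [compute-bound]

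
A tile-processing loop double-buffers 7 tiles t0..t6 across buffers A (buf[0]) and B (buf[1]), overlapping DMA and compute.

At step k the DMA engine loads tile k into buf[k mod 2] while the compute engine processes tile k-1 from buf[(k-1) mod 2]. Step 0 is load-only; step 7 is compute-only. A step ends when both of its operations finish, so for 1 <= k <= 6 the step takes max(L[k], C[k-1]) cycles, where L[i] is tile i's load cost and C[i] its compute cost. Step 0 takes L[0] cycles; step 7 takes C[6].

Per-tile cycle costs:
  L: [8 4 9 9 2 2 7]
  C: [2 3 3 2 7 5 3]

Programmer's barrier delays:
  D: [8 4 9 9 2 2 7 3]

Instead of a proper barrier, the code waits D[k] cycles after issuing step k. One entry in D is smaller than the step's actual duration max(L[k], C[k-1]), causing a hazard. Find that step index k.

k=0 barrier L[0]=8→8c, D[0]=8 ok
k=1 barrier max(L[1]=4,C[0]=2)→4c, D[1]=4 ok
k=2 barrier max(L[2]=9,C[1]=3)→9c, D[2]=9 ok
k=3 barrier max(L[3]=9,C[2]=3)→9c, D[3]=9 ok
k=4 barrier max(L[4]=2,C[3]=2)→2c, D[4]=2 ok
k=5 barrier max(L[5]=2,C[4]=7)→7c, D[5]=2 SHORT
k=6 barrier max(L[6]=7,C[5]=5)→7c, D[6]=7 ok
k=7 barrier C[6]=3→3c, D[7]=3 ok

hazard at step 5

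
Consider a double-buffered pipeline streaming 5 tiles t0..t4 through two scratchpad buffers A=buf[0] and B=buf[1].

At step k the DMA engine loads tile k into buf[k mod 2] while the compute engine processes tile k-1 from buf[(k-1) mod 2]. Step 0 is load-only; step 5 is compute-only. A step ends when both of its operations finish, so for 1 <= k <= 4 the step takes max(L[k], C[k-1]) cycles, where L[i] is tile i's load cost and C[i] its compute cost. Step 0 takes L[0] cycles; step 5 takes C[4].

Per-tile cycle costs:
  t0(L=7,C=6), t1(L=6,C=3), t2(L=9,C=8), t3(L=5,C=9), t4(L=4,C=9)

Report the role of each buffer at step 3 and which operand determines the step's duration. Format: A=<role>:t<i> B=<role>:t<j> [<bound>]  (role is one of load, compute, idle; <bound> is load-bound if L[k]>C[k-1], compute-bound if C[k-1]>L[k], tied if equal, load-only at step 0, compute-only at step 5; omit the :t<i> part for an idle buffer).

step 0: L[0]=7 → dur=7, Σ=7 | A=load:t0 B=idle [load-only]
step 1: L[1]=6 C[0]=6 → dur=6, Σ=13 | A=compute:t0 B=load:t1 [tied]
step 2: L[2]=9 C[1]=3 → dur=9, Σ=22 | A=load:t2 B=compute:t1 [load-bound]
step 3: L[3]=5 C[2]=8 → dur=8, Σ=30 | A=compute:t2 B=load:t3 [compute-bound]
step 4: L[4]=4 C[3]=9 → dur=9, Σ=39 | A=load:t4 B=compute:t3 [compute-bound]
step 5: C[4]=9 → dur=9, Σ=48 | A=compute:t4 B=idle [compute-only]

step 3: A=compute:t2 B=load:t3 [compute-bound]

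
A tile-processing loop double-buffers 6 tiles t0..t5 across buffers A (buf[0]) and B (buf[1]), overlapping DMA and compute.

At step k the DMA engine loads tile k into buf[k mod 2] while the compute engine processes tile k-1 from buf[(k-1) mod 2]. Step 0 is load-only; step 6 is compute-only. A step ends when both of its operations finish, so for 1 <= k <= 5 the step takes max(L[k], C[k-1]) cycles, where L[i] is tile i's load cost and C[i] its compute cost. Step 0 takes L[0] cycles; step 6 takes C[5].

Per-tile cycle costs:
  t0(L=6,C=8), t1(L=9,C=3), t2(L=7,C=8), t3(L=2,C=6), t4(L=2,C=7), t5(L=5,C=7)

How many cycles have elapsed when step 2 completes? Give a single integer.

end_cycle[2] = 22

k=0 load=t0/6c comp=- wait=6 total=6
k=1 load=t1/9c comp=t0/8c wait=9 total=15
k=2 load=t2/7c comp=t1/3c wait=7 total=22
k=3 load=t3/2c comp=t2/8c wait=8 total=30
k=4 load=t4/2c comp=t3/6c wait=6 total=36
k=5 load=t5/5c comp=t4/7c wait=7 total=43
k=6 load=- comp=t5/7c wait=7 total=50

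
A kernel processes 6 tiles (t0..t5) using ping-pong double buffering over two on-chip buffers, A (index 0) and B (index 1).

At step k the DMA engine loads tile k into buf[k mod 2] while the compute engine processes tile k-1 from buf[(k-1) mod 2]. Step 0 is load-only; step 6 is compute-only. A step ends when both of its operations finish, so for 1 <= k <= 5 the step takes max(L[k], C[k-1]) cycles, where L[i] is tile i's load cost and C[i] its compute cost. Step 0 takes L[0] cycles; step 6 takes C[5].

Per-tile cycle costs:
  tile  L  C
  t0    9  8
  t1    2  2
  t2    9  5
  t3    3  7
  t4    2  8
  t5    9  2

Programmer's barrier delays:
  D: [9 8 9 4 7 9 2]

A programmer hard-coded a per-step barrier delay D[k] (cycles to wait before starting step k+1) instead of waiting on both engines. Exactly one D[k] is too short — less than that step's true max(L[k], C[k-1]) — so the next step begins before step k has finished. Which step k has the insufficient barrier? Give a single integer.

k=0 barrier L[0]=9→9c, D[0]=9 ok
k=1 barrier max(L[1]=2,C[0]=8)→8c, D[1]=8 ok
k=2 barrier max(L[2]=9,C[1]=2)→9c, D[2]=9 ok
k=3 barrier max(L[3]=3,C[2]=5)→5c, D[3]=4 SHORT
k=4 barrier max(L[4]=2,C[3]=7)→7c, D[4]=7 ok
k=5 barrier max(L[5]=9,C[4]=8)→9c, D[5]=9 ok
k=6 barrier C[5]=2→2c, D[6]=2 ok

hazard at step 3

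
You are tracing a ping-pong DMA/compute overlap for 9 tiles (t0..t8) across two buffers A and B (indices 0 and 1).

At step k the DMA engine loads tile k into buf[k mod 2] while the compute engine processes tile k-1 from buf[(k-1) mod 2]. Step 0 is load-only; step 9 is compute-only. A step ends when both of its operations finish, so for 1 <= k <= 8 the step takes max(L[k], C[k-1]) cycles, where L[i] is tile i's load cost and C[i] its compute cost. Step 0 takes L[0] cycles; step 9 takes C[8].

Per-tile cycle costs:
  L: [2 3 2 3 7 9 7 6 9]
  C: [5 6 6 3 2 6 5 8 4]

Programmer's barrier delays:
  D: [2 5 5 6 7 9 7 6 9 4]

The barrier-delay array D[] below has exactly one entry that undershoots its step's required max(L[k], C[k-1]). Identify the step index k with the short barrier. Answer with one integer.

step 0: need L[0]=2 = 2; D[0]=2 ok
step 1: need max(L[1]=3,C[0]=5) = 5; D[1]=5 ok
step 2: need max(L[2]=2,C[1]=6) = 6; D[2]=5 SHORT
step 3: need max(L[3]=3,C[2]=6) = 6; D[3]=6 ok
step 4: need max(L[4]=7,C[3]=3) = 7; D[4]=7 ok
step 5: need max(L[5]=9,C[4]=2) = 9; D[5]=9 ok
step 6: need max(L[6]=7,C[5]=6) = 7; D[6]=7 ok
step 7: need max(L[7]=6,C[6]=5) = 6; D[7]=6 ok
step 8: need max(L[8]=9,C[7]=8) = 9; D[8]=9 ok
step 9: need C[8]=4 = 4; D[9]=4 ok

hazard at step 2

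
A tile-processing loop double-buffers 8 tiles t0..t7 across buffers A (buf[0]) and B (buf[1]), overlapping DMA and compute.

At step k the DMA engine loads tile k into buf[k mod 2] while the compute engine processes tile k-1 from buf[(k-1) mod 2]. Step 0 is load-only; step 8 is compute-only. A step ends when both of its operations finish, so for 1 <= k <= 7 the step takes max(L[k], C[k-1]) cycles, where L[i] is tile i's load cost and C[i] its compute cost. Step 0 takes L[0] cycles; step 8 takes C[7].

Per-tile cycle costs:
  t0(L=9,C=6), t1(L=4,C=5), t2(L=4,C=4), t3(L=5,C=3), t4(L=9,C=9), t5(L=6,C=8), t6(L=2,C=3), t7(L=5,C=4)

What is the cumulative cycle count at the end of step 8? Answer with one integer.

  0. 9=9c; end=9; A:t0 B:-
  1. max(4,6)=6c; end=15; A:t0 B:t1
  2. max(4,5)=5c; end=20; A:t2 B:t1
  3. max(5,4)=5c; end=25; A:t2 B:t3
  4. max(9,3)=9c; end=34; A:t4 B:t3
  5. max(6,9)=9c; end=43; A:t4 B:t5
  6. max(2,8)=8c; end=51; A:t6 B:t5
  7. max(5,3)=5c; end=56; A:t6 B:t7
  8. 4=4c; end=60; A:t6 B:t7

end_cycle[8] = 60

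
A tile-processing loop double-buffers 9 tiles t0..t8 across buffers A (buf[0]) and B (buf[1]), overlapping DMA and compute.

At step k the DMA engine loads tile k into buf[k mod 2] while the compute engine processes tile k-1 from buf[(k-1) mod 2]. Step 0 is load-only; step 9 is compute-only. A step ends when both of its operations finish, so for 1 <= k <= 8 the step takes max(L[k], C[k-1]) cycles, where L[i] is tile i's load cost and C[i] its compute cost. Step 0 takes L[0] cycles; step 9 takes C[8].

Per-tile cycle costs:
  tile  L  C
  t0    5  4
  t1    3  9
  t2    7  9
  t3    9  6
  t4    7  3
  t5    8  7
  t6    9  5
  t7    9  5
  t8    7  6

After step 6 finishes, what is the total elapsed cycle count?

end_cycle[6] = 51

step 0: L[0]=5 → dur=5, Σ=5 | A=load:t0 B=idle [load-only]
step 1: L[1]=3 C[0]=4 → dur=4, Σ=9 | A=compute:t0 B=load:t1 [compute-bound]
step 2: L[2]=7 C[1]=9 → dur=9, Σ=18 | A=load:t2 B=compute:t1 [compute-bound]
step 3: L[3]=9 C[2]=9 → dur=9, Σ=27 | A=compute:t2 B=load:t3 [tied]
step 4: L[4]=7 C[3]=6 → dur=7, Σ=34 | A=load:t4 B=compute:t3 [load-bound]
step 5: L[5]=8 C[4]=3 → dur=8, Σ=42 | A=compute:t4 B=load:t5 [load-bound]
step 6: L[6]=9 C[5]=7 → dur=9, Σ=51 | A=load:t6 B=compute:t5 [load-bound]
step 7: L[7]=9 C[6]=5 → dur=9, Σ=60 | A=compute:t6 B=load:t7 [load-bound]
step 8: L[8]=7 C[7]=5 → dur=7, Σ=67 | A=load:t8 B=compute:t7 [load-bound]
step 9: C[8]=6 → dur=6, Σ=73 | A=compute:t8 B=idle [compute-only]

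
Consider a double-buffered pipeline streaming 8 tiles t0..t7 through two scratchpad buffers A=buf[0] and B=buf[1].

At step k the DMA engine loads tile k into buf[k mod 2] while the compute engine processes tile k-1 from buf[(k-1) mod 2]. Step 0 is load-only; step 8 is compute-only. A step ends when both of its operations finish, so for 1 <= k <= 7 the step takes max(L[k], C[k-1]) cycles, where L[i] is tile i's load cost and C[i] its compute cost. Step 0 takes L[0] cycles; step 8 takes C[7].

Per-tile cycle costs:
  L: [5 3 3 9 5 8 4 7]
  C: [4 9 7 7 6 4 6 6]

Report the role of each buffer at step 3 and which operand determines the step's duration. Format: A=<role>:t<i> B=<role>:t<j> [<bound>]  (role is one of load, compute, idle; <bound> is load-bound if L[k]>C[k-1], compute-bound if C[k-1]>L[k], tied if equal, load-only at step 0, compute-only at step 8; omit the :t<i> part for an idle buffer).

step 3: A=compute:t2 B=load:t3 [load-bound]

  0. 5=5c; end=5; A:t0 B:-
  1. max(3,4)=4c; end=9; A:t0 B:t1
  2. max(3,9)=9c; end=18; A:t2 B:t1
  3. max(9,7)=9c; end=27; A:t2 B:t3
  4. max(5,7)=7c; end=34; A:t4 B:t3
  5. max(8,6)=8c; end=42; A:t4 B:t5
  6. max(4,4)=4c; end=46; A:t6 B:t5
  7. max(7,6)=7c; end=53; A:t6 B:t7
  8. 6=6c; end=59; A:t6 B:t7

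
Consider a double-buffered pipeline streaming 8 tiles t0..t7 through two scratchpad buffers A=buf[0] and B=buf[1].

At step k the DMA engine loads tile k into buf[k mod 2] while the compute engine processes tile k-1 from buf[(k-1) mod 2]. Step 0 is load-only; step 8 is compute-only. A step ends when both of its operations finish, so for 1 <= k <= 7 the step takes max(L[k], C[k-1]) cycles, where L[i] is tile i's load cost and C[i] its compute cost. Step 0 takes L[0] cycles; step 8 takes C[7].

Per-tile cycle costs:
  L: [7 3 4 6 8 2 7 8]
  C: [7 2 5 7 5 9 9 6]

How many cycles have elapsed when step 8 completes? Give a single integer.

k=0 load=t0/7c comp=- wait=7 total=7
k=1 load=t1/3c comp=t0/7c wait=7 total=14
k=2 load=t2/4c comp=t1/2c wait=4 total=18
k=3 load=t3/6c comp=t2/5c wait=6 total=24
k=4 load=t4/8c comp=t3/7c wait=8 total=32
k=5 load=t5/2c comp=t4/5c wait=5 total=37
k=6 load=t6/7c comp=t5/9c wait=9 total=46
k=7 load=t7/8c comp=t6/9c wait=9 total=55
k=8 load=- comp=t7/6c wait=6 total=61

end_cycle[8] = 61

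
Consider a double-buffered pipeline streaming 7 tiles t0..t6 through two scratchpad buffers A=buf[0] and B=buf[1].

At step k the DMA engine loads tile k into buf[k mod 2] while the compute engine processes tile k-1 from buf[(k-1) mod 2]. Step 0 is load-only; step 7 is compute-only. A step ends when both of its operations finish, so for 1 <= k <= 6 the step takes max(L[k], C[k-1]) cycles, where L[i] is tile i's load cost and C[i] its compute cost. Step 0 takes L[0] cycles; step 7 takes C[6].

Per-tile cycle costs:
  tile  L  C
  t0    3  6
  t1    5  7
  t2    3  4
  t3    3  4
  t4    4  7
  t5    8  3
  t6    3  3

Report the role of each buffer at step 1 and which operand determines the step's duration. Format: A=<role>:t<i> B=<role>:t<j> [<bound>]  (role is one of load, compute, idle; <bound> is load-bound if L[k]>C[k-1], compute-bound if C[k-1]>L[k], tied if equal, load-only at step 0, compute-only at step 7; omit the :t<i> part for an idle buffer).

  0. 3=3c; end=3; A:t0 B:-
  1. max(5,6)=6c; end=9; A:t0 B:t1
  2. max(3,7)=7c; end=16; A:t2 B:t1
  3. max(3,4)=4c; end=20; A:t2 B:t3
  4. max(4,4)=4c; end=24; A:t4 B:t3
  5. max(8,7)=8c; end=32; A:t4 B:t5
  6. max(3,3)=3c; end=35; A:t6 B:t5
  7. 3=3c; end=38; A:t6 B:t5

step 1: A=compute:t0 B=load:t1 [compute-bound]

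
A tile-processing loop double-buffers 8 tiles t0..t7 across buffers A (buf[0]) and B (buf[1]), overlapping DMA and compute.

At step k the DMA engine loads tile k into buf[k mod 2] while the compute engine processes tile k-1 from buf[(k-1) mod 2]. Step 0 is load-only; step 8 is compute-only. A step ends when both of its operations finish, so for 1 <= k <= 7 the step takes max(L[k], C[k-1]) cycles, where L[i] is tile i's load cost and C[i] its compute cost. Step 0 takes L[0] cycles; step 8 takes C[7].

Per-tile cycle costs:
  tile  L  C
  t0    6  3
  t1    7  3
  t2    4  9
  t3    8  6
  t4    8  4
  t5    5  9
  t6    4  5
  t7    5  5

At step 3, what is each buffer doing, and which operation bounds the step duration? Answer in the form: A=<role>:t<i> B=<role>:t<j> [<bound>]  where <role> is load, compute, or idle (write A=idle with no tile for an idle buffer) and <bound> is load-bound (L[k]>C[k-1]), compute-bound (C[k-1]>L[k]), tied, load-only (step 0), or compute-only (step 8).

k=0 load=t0/6c comp=- wait=6 total=6
k=1 load=t1/7c comp=t0/3c wait=7 total=13
k=2 load=t2/4c comp=t1/3c wait=4 total=17
k=3 load=t3/8c comp=t2/9c wait=9 total=26
k=4 load=t4/8c comp=t3/6c wait=8 total=34
k=5 load=t5/5c comp=t4/4c wait=5 total=39
k=6 load=t6/4c comp=t5/9c wait=9 total=48
k=7 load=t7/5c comp=t6/5c wait=5 total=53
k=8 load=- comp=t7/5c wait=5 total=58

step 3: A=compute:t2 B=load:t3 [compute-bound]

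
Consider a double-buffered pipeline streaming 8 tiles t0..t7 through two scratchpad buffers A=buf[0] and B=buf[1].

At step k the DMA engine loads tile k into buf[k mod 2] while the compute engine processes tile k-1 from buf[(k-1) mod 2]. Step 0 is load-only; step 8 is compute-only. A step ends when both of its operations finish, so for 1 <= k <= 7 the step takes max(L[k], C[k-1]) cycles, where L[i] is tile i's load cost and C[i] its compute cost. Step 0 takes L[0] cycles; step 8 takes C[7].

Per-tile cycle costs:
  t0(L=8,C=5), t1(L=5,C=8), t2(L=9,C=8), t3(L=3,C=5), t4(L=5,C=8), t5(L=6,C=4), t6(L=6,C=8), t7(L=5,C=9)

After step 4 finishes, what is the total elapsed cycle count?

end_cycle[4] = 35

step 0: L[0]=8 → dur=8, Σ=8 | A=load:t0 B=idle [load-only]
step 1: L[1]=5 C[0]=5 → dur=5, Σ=13 | A=compute:t0 B=load:t1 [tied]
step 2: L[2]=9 C[1]=8 → dur=9, Σ=22 | A=load:t2 B=compute:t1 [load-bound]
step 3: L[3]=3 C[2]=8 → dur=8, Σ=30 | A=compute:t2 B=load:t3 [compute-bound]
step 4: L[4]=5 C[3]=5 → dur=5, Σ=35 | A=load:t4 B=compute:t3 [tied]
step 5: L[5]=6 C[4]=8 → dur=8, Σ=43 | A=compute:t4 B=load:t5 [compute-bound]
step 6: L[6]=6 C[5]=4 → dur=6, Σ=49 | A=load:t6 B=compute:t5 [load-bound]
step 7: L[7]=5 C[6]=8 → dur=8, Σ=57 | A=compute:t6 B=load:t7 [compute-bound]
step 8: C[7]=9 → dur=9, Σ=66 | A=idle B=compute:t7 [compute-only]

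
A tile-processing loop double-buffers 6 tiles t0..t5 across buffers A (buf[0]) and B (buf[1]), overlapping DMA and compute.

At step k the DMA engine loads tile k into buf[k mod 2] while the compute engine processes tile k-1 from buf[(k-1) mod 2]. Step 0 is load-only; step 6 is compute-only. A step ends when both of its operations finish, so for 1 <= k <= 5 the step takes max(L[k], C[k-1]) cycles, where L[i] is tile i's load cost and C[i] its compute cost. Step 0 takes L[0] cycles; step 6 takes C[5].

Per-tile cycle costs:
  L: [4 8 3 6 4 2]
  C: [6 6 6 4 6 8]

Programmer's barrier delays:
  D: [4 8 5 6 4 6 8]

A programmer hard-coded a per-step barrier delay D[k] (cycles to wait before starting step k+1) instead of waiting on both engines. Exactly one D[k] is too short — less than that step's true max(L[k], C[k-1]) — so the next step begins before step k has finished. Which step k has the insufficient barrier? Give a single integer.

hazard at step 2

k=0 barrier L[0]=4→4c, D[0]=4 ok
k=1 barrier max(L[1]=8,C[0]=6)→8c, D[1]=8 ok
k=2 barrier max(L[2]=3,C[1]=6)→6c, D[2]=5 SHORT
k=3 barrier max(L[3]=6,C[2]=6)→6c, D[3]=6 ok
k=4 barrier max(L[4]=4,C[3]=4)→4c, D[4]=4 ok
k=5 barrier max(L[5]=2,C[4]=6)→6c, D[5]=6 ok
k=6 barrier C[5]=8→8c, D[6]=8 ok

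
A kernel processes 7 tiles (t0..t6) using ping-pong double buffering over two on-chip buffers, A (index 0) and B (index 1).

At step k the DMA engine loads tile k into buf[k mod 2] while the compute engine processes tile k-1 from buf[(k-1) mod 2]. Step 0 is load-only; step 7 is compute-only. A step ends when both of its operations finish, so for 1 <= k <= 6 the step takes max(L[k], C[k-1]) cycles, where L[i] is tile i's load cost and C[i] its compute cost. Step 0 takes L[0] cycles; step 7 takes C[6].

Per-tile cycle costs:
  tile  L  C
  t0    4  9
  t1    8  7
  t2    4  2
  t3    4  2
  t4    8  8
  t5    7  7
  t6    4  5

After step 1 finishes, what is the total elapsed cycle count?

  0. 4=4c; end=4; A:t0 B:-
  1. max(8,9)=9c; end=13; A:t0 B:t1
  2. max(4,7)=7c; end=20; A:t2 B:t1
  3. max(4,2)=4c; end=24; A:t2 B:t3
  4. max(8,2)=8c; end=32; A:t4 B:t3
  5. max(7,8)=8c; end=40; A:t4 B:t5
  6. max(4,7)=7c; end=47; A:t6 B:t5
  7. 5=5c; end=52; A:t6 B:t5

end_cycle[1] = 13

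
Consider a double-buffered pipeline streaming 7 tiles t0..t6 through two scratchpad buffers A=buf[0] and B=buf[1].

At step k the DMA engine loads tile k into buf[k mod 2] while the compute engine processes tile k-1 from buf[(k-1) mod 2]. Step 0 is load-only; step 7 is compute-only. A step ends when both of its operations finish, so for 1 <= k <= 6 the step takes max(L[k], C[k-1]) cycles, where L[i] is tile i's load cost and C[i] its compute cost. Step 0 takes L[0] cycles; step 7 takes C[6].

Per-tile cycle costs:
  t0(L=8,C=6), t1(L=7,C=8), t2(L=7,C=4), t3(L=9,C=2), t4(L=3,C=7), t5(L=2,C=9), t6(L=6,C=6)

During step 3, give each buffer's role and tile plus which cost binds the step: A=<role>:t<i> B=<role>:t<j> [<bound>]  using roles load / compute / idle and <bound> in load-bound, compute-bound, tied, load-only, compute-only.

[0] DMA t0→A (8c) ∥ CU idle ⇒ 8c, clock 8
[1] DMA t1→B (7c) ∥ CU A:t0 (6c) ⇒ 7c, clock 15
[2] DMA t2→A (7c) ∥ CU B:t1 (8c) ⇒ 8c, clock 23
[3] DMA t3→B (9c) ∥ CU A:t2 (4c) ⇒ 9c, clock 32
[4] DMA t4→A (3c) ∥ CU B:t3 (2c) ⇒ 3c, clock 35
[5] DMA t5→B (2c) ∥ CU A:t4 (7c) ⇒ 7c, clock 42
[6] DMA t6→A (6c) ∥ CU B:t5 (9c) ⇒ 9c, clock 51
[7] DMA idle ∥ CU A:t6 (6c) ⇒ 6c, clock 57

step 3: A=compute:t2 B=load:t3 [load-bound]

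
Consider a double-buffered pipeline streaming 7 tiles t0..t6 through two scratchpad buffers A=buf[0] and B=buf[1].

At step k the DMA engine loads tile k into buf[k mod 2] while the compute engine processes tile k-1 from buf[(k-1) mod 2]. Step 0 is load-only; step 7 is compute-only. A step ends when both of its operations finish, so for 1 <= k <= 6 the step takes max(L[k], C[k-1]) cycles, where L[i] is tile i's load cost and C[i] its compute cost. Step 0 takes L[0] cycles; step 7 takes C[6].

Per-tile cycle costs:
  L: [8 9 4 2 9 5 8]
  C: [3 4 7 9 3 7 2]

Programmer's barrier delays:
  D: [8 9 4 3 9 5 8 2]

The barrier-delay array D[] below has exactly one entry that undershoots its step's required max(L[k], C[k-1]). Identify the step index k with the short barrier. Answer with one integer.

[0] required=L[0]=8=8 vs D=8 ok
[1] required=max(L[1]=9,C[0]=3)=9 vs D=9 ok
[2] required=max(L[2]=4,C[1]=4)=4 vs D=4 ok
[3] required=max(L[3]=2,C[2]=7)=7 vs D=3 SHORT
[4] required=max(L[4]=9,C[3]=9)=9 vs D=9 ok
[5] required=max(L[5]=5,C[4]=3)=5 vs D=5 ok
[6] required=max(L[6]=8,C[5]=7)=8 vs D=8 ok
[7] required=C[6]=2=2 vs D=2 ok

hazard at step 3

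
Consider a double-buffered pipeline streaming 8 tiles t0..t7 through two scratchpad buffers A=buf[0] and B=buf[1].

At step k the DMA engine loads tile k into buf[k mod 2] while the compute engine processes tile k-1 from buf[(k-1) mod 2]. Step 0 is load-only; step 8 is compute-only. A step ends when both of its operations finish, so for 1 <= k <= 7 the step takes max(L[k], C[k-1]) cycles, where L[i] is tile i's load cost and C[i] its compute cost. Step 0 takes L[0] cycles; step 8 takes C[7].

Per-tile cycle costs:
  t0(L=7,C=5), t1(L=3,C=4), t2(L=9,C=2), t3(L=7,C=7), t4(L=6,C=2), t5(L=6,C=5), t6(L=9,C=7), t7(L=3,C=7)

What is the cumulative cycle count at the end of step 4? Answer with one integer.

[0] DMA t0→A (7c) ∥ CU idle ⇒ 7c, clock 7
[1] DMA t1→B (3c) ∥ CU A:t0 (5c) ⇒ 5c, clock 12
[2] DMA t2→A (9c) ∥ CU B:t1 (4c) ⇒ 9c, clock 21
[3] DMA t3→B (7c) ∥ CU A:t2 (2c) ⇒ 7c, clock 28
[4] DMA t4→A (6c) ∥ CU B:t3 (7c) ⇒ 7c, clock 35
[5] DMA t5→B (6c) ∥ CU A:t4 (2c) ⇒ 6c, clock 41
[6] DMA t6→A (9c) ∥ CU B:t5 (5c) ⇒ 9c, clock 50
[7] DMA t7→B (3c) ∥ CU A:t6 (7c) ⇒ 7c, clock 57
[8] DMA idle ∥ CU B:t7 (7c) ⇒ 7c, clock 64

end_cycle[4] = 35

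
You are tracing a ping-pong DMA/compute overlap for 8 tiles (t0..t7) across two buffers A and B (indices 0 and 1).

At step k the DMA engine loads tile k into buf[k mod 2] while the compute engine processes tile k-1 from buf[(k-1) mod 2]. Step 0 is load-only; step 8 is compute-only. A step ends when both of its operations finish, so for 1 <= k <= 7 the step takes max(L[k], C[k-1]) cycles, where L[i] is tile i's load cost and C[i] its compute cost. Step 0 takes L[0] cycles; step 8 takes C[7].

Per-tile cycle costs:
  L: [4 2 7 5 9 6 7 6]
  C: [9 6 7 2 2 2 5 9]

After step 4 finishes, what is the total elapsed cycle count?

end_cycle[4] = 36

  0. 4=4c; end=4; A:t0 B:-
  1. max(2,9)=9c; end=13; A:t0 B:t1
  2. max(7,6)=7c; end=20; A:t2 B:t1
  3. max(5,7)=7c; end=27; A:t2 B:t3
  4. max(9,2)=9c; end=36; A:t4 B:t3
  5. max(6,2)=6c; end=42; A:t4 B:t5
  6. max(7,2)=7c; end=49; A:t6 B:t5
  7. max(6,5)=6c; end=55; A:t6 B:t7
  8. 9=9c; end=64; A:t6 B:t7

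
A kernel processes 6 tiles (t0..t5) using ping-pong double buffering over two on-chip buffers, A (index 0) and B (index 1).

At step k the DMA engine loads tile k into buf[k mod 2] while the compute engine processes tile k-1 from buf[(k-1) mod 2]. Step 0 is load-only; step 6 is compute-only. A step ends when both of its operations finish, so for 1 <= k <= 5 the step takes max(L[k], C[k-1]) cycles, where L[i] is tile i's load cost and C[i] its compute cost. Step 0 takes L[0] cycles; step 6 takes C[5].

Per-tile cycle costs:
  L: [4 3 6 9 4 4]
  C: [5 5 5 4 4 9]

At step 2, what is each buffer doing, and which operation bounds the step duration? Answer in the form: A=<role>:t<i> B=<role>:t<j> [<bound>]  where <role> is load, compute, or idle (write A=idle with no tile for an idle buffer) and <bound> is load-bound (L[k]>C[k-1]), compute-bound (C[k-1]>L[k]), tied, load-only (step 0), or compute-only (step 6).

step 2: A=load:t2 B=compute:t1 [load-bound]

[0] DMA t0→A (4c) ∥ CU idle ⇒ 4c, clock 4
[1] DMA t1→B (3c) ∥ CU A:t0 (5c) ⇒ 5c, clock 9
[2] DMA t2→A (6c) ∥ CU B:t1 (5c) ⇒ 6c, clock 15
[3] DMA t3→B (9c) ∥ CU A:t2 (5c) ⇒ 9c, clock 24
[4] DMA t4→A (4c) ∥ CU B:t3 (4c) ⇒ 4c, clock 28
[5] DMA t5→B (4c) ∥ CU A:t4 (4c) ⇒ 4c, clock 32
[6] DMA idle ∥ CU B:t5 (9c) ⇒ 9c, clock 41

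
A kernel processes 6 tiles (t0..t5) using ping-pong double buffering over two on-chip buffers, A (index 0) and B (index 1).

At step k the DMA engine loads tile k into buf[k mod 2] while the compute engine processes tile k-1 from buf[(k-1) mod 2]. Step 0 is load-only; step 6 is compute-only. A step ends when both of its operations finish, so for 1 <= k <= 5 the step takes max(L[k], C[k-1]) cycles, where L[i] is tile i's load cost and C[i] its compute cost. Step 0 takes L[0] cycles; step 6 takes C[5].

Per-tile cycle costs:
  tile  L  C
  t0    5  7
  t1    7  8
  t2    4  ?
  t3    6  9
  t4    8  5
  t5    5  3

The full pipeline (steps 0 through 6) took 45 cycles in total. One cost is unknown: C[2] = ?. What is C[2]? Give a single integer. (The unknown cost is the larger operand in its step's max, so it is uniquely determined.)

C[2] = 8

step 0 = dur = L[0]=5 = 5
step 1 = dur = max(L[1]=7, C[0]=7) = 7
step 2 = dur = max(L[2]=4, C[1]=8) = 8
step 3 = dur = max(L[3]=6, C[2]=?) = C[2]  (unknown; binding)
step 4 = dur = max(L[4]=8, C[3]=9) = 9
step 5 = dur = max(L[5]=5, C[4]=5) = 5
step 6 = dur = C[5]=3 = 3
sum of known step durations = 37
dur[3] = total - known = 45 - 37 = 8
C[2] is the binding max in step 3, so C[2] = dur[3] = 8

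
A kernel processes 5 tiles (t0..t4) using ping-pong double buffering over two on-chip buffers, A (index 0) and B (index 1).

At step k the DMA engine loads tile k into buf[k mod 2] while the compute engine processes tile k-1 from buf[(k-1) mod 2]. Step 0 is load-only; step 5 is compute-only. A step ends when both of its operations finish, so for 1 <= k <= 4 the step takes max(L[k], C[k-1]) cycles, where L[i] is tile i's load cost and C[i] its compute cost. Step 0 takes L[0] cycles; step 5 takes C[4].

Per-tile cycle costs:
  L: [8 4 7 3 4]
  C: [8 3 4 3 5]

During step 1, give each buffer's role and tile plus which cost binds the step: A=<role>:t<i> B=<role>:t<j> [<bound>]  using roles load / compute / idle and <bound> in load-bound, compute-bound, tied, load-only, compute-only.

step 1: A=compute:t0 B=load:t1 [compute-bound]

[0] DMA t0→A (8c) ∥ CU idle ⇒ 8c, clock 8
[1] DMA t1→B (4c) ∥ CU A:t0 (8c) ⇒ 8c, clock 16
[2] DMA t2→A (7c) ∥ CU B:t1 (3c) ⇒ 7c, clock 23
[3] DMA t3→B (3c) ∥ CU A:t2 (4c) ⇒ 4c, clock 27
[4] DMA t4→A (4c) ∥ CU B:t3 (3c) ⇒ 4c, clock 31
[5] DMA idle ∥ CU A:t4 (5c) ⇒ 5c, clock 36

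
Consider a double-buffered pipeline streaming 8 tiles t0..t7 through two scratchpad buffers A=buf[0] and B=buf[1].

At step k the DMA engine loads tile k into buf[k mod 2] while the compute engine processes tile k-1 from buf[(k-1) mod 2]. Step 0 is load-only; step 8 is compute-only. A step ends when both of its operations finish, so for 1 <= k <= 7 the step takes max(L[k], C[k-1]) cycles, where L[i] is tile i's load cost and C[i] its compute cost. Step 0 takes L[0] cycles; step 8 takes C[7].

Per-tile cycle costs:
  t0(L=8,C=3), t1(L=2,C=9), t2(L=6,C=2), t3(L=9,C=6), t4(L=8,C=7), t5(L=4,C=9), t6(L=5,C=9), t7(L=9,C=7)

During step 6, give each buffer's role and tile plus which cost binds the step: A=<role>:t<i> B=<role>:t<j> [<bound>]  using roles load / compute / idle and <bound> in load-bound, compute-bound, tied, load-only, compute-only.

step 6: A=load:t6 B=compute:t5 [compute-bound]

k=0 load=t0/8c comp=- wait=8 total=8
k=1 load=t1/2c comp=t0/3c wait=3 total=11
k=2 load=t2/6c comp=t1/9c wait=9 total=20
k=3 load=t3/9c comp=t2/2c wait=9 total=29
k=4 load=t4/8c comp=t3/6c wait=8 total=37
k=5 load=t5/4c comp=t4/7c wait=7 total=44
k=6 load=t6/5c comp=t5/9c wait=9 total=53
k=7 load=t7/9c comp=t6/9c wait=9 total=62
k=8 load=- comp=t7/7c wait=7 total=69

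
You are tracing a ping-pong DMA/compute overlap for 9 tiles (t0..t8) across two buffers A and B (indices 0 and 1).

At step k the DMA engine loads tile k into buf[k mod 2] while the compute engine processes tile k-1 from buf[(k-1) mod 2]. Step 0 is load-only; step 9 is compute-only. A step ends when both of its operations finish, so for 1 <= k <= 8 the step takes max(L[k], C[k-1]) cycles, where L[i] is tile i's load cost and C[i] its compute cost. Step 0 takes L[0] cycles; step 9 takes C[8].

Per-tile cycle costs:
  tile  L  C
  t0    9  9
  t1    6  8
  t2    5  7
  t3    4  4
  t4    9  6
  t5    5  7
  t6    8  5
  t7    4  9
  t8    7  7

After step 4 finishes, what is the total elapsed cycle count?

step 0: L[0]=9 → dur=9, Σ=9 | A=load:t0 B=idle [load-only]
step 1: L[1]=6 C[0]=9 → dur=9, Σ=18 | A=compute:t0 B=load:t1 [compute-bound]
step 2: L[2]=5 C[1]=8 → dur=8, Σ=26 | A=load:t2 B=compute:t1 [compute-bound]
step 3: L[3]=4 C[2]=7 → dur=7, Σ=33 | A=compute:t2 B=load:t3 [compute-bound]
step 4: L[4]=9 C[3]=4 → dur=9, Σ=42 | A=load:t4 B=compute:t3 [load-bound]
step 5: L[5]=5 C[4]=6 → dur=6, Σ=48 | A=compute:t4 B=load:t5 [compute-bound]
step 6: L[6]=8 C[5]=7 → dur=8, Σ=56 | A=load:t6 B=compute:t5 [load-bound]
step 7: L[7]=4 C[6]=5 → dur=5, Σ=61 | A=compute:t6 B=load:t7 [compute-bound]
step 8: L[8]=7 C[7]=9 → dur=9, Σ=70 | A=load:t8 B=compute:t7 [compute-bound]
step 9: C[8]=7 → dur=7, Σ=77 | A=compute:t8 B=idle [compute-only]

end_cycle[4] = 42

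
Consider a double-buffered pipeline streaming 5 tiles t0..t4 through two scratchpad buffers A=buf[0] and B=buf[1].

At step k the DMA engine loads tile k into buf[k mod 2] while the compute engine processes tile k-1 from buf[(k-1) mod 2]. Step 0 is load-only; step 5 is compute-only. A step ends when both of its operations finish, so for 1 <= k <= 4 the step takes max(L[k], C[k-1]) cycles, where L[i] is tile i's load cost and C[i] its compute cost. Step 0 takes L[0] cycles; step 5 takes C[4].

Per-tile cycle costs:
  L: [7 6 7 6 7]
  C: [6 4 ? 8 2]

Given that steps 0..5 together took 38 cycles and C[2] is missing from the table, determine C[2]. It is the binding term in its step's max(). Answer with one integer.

step 0 = dur = L[0]=7 = 7
step 1 = dur = max(L[1]=6, C[0]=6) = 6
step 2 = dur = max(L[2]=7, C[1]=4) = 7
step 3 = dur = max(L[3]=6, C[2]=?) = C[2]  (unknown; binding)
step 4 = dur = max(L[4]=7, C[3]=8) = 8
step 5 = dur = C[4]=2 = 2
sum of known step durations = 30
dur[3] = total - known = 38 - 30 = 8
C[2] is the binding max in step 3, so C[2] = dur[3] = 8

C[2] = 8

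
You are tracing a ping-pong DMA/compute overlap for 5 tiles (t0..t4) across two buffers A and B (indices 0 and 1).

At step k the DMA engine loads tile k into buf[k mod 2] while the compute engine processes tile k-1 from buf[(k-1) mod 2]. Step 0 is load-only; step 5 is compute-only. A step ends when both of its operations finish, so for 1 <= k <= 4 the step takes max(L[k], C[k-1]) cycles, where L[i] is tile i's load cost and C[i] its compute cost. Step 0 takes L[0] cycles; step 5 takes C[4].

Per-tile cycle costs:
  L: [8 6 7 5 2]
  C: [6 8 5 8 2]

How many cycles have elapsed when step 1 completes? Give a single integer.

[0] DMA t0→A (8c) ∥ CU idle ⇒ 8c, clock 8
[1] DMA t1→B (6c) ∥ CU A:t0 (6c) ⇒ 6c, clock 14
[2] DMA t2→A (7c) ∥ CU B:t1 (8c) ⇒ 8c, clock 22
[3] DMA t3→B (5c) ∥ CU A:t2 (5c) ⇒ 5c, clock 27
[4] DMA t4→A (2c) ∥ CU B:t3 (8c) ⇒ 8c, clock 35
[5] DMA idle ∥ CU A:t4 (2c) ⇒ 2c, clock 37

end_cycle[1] = 14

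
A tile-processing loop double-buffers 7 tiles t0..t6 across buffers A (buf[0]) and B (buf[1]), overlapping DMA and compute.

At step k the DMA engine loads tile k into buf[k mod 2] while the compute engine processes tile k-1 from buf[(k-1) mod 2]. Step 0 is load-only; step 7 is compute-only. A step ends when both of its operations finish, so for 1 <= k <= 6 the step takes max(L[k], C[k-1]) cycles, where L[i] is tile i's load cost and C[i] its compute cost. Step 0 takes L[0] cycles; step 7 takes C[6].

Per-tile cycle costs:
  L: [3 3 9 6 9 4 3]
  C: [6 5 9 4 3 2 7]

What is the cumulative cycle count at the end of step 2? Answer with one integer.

end_cycle[2] = 18

[0] DMA t0→A (3c) ∥ CU idle ⇒ 3c, clock 3
[1] DMA t1→B (3c) ∥ CU A:t0 (6c) ⇒ 6c, clock 9
[2] DMA t2→A (9c) ∥ CU B:t1 (5c) ⇒ 9c, clock 18
[3] DMA t3→B (6c) ∥ CU A:t2 (9c) ⇒ 9c, clock 27
[4] DMA t4→A (9c) ∥ CU B:t3 (4c) ⇒ 9c, clock 36
[5] DMA t5→B (4c) ∥ CU A:t4 (3c) ⇒ 4c, clock 40
[6] DMA t6→A (3c) ∥ CU B:t5 (2c) ⇒ 3c, clock 43
[7] DMA idle ∥ CU A:t6 (7c) ⇒ 7c, clock 50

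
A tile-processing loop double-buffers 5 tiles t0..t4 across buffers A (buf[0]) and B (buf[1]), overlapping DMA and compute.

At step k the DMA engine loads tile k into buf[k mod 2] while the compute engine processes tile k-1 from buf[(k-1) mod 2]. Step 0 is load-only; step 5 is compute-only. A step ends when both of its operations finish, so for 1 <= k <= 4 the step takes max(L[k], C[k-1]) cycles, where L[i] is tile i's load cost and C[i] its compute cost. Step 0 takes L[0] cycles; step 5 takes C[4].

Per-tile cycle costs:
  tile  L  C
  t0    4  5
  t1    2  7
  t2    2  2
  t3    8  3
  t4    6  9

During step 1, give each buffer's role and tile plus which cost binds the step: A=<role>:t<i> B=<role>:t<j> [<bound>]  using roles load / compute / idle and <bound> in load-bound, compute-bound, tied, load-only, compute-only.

[0] DMA t0→A (4c) ∥ CU idle ⇒ 4c, clock 4
[1] DMA t1→B (2c) ∥ CU A:t0 (5c) ⇒ 5c, clock 9
[2] DMA t2→A (2c) ∥ CU B:t1 (7c) ⇒ 7c, clock 16
[3] DMA t3→B (8c) ∥ CU A:t2 (2c) ⇒ 8c, clock 24
[4] DMA t4→A (6c) ∥ CU B:t3 (3c) ⇒ 6c, clock 30
[5] DMA idle ∥ CU A:t4 (9c) ⇒ 9c, clock 39

step 1: A=compute:t0 B=load:t1 [compute-bound]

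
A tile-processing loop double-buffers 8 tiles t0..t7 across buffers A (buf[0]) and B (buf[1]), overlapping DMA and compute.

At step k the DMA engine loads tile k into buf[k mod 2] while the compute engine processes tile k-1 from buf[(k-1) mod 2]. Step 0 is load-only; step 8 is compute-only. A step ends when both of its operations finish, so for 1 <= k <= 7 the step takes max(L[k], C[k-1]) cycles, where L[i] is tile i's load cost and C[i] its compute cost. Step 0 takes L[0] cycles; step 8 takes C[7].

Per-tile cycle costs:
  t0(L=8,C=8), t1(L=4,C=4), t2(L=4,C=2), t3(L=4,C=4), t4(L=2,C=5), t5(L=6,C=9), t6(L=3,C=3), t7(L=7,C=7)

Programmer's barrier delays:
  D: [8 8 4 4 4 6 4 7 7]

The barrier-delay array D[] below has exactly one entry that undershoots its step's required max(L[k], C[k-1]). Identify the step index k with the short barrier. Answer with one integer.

hazard at step 6

[0] required=L[0]=8=8 vs D=8 ok
[1] required=max(L[1]=4,C[0]=8)=8 vs D=8 ok
[2] required=max(L[2]=4,C[1]=4)=4 vs D=4 ok
[3] required=max(L[3]=4,C[2]=2)=4 vs D=4 ok
[4] required=max(L[4]=2,C[3]=4)=4 vs D=4 ok
[5] required=max(L[5]=6,C[4]=5)=6 vs D=6 ok
[6] required=max(L[6]=3,C[5]=9)=9 vs D=4 SHORT
[7] required=max(L[7]=7,C[6]=3)=7 vs D=7 ok
[8] required=C[7]=7=7 vs D=7 ok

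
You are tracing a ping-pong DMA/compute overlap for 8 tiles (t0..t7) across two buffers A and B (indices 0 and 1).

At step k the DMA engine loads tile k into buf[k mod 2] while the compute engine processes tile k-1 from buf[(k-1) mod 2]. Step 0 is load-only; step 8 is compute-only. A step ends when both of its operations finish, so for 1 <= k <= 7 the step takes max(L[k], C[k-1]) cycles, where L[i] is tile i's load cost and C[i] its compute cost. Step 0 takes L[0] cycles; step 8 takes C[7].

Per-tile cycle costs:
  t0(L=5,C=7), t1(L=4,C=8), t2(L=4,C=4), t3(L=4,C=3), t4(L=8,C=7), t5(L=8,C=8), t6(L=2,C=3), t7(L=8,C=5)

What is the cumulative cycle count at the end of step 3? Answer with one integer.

  0. 5=5c; end=5; A:t0 B:-
  1. max(4,7)=7c; end=12; A:t0 B:t1
  2. max(4,8)=8c; end=20; A:t2 B:t1
  3. max(4,4)=4c; end=24; A:t2 B:t3
  4. max(8,3)=8c; end=32; A:t4 B:t3
  5. max(8,7)=8c; end=40; A:t4 B:t5
  6. max(2,8)=8c; end=48; A:t6 B:t5
  7. max(8,3)=8c; end=56; A:t6 B:t7
  8. 5=5c; end=61; A:t6 B:t7

end_cycle[3] = 24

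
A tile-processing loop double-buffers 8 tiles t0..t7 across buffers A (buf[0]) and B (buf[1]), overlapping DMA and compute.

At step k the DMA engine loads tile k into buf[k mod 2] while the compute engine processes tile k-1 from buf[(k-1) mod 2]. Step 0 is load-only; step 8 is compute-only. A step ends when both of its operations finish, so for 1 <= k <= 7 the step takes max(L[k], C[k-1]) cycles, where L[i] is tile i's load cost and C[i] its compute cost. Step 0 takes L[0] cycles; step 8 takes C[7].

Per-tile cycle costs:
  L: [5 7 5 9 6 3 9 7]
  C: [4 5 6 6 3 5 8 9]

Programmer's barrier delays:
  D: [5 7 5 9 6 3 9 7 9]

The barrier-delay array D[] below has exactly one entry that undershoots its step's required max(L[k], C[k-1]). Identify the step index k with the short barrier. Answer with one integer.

[0] required=L[0]=5=5 vs D=5 ok
[1] required=max(L[1]=7,C[0]=4)=7 vs D=7 ok
[2] required=max(L[2]=5,C[1]=5)=5 vs D=5 ok
[3] required=max(L[3]=9,C[2]=6)=9 vs D=9 ok
[4] required=max(L[4]=6,C[3]=6)=6 vs D=6 ok
[5] required=max(L[5]=3,C[4]=3)=3 vs D=3 ok
[6] required=max(L[6]=9,C[5]=5)=9 vs D=9 ok
[7] required=max(L[7]=7,C[6]=8)=8 vs D=7 SHORT
[8] required=C[7]=9=9 vs D=9 ok

hazard at step 7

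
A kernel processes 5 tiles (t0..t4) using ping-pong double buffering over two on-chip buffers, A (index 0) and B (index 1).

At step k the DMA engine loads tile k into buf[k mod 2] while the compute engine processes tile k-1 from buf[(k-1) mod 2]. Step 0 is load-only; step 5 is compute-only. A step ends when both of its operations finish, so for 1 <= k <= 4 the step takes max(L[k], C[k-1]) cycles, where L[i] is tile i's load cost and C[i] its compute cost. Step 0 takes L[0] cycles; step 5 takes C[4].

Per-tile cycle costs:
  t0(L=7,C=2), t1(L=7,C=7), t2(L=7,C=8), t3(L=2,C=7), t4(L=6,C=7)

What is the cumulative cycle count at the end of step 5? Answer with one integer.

end_cycle[5] = 43

step 0: L[0]=7 → dur=7, Σ=7 | A=load:t0 B=idle [load-only]
step 1: L[1]=7 C[0]=2 → dur=7, Σ=14 | A=compute:t0 B=load:t1 [load-bound]
step 2: L[2]=7 C[1]=7 → dur=7, Σ=21 | A=load:t2 B=compute:t1 [tied]
step 3: L[3]=2 C[2]=8 → dur=8, Σ=29 | A=compute:t2 B=load:t3 [compute-bound]
step 4: L[4]=6 C[3]=7 → dur=7, Σ=36 | A=load:t4 B=compute:t3 [compute-bound]
step 5: C[4]=7 → dur=7, Σ=43 | A=compute:t4 B=idle [compute-only]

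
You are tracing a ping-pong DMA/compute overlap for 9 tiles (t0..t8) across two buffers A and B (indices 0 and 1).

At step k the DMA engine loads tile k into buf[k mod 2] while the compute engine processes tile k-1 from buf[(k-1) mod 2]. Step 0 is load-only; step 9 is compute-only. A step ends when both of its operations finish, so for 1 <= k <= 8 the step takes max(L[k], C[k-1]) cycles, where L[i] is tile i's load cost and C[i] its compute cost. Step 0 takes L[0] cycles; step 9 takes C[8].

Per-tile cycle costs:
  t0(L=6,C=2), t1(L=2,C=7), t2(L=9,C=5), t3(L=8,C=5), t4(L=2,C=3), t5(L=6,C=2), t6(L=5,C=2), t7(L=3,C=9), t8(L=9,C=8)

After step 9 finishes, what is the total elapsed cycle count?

k=0 load=t0/6c comp=- wait=6 total=6
k=1 load=t1/2c comp=t0/2c wait=2 total=8
k=2 load=t2/9c comp=t1/7c wait=9 total=17
k=3 load=t3/8c comp=t2/5c wait=8 total=25
k=4 load=t4/2c comp=t3/5c wait=5 total=30
k=5 load=t5/6c comp=t4/3c wait=6 total=36
k=6 load=t6/5c comp=t5/2c wait=5 total=41
k=7 load=t7/3c comp=t6/2c wait=3 total=44
k=8 load=t8/9c comp=t7/9c wait=9 total=53
k=9 load=- comp=t8/8c wait=8 total=61

end_cycle[9] = 61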